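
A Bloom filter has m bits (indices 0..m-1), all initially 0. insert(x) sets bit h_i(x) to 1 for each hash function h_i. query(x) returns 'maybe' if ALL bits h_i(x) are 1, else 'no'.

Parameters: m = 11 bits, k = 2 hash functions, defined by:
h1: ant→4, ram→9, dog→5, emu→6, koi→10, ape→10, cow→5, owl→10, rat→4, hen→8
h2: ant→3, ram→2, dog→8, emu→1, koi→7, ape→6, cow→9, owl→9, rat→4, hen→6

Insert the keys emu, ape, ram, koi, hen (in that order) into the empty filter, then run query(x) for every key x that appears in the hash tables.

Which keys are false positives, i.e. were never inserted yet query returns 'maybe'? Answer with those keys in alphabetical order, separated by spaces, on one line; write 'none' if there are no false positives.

Start: bits=00000000000
After insert 'emu': sets bits 1 6 -> bits=01000010000
After insert 'ape': sets bits 6 10 -> bits=01000010001
After insert 'ram': sets bits 2 9 -> bits=01100010011
After insert 'koi': sets bits 7 10 -> bits=01100011011
After insert 'hen': sets bits 6 8 -> bits=01100011111
Not inserted: ant cow dog owl rat — query each against bits=01100011111:
query ant: checks bit3=0, bit4=0 (has a 0) -> no => not a false positive
query cow: checks bit5=0, bit9=1 (has a 0) -> no => not a false positive
query dog: checks bit5=0, bit8=1 (has a 0) -> no => not a false positive
query owl: checks bit9=1, bit10=1 (all 1) -> maybe => FALSE POSITIVE
query rat: checks bit4=0 (has a 0) -> no => not a false positive
False positives (alphabetical): owl

Answer: owl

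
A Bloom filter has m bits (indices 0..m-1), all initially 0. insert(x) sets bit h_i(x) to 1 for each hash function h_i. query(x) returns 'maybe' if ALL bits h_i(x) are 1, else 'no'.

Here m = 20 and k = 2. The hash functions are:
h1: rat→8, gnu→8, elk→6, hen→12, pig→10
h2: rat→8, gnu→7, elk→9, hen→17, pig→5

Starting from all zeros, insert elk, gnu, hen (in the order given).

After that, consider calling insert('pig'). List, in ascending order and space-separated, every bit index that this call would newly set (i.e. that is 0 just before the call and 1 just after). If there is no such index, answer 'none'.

Start: bits=00000000000000000000
After insert 'elk': sets bits 6 9 -> bits=00000010010000000000
After insert 'gnu': sets bits 7 8 -> bits=00000011110000000000
After insert 'hen': sets bits 12 17 -> bits=00000011110010000100
insert 'pig' would touch bits 5 10; currently bit5=0, bit10=0
Bits that are 0 among those (would change 0->1): 5 10

Answer: 5 10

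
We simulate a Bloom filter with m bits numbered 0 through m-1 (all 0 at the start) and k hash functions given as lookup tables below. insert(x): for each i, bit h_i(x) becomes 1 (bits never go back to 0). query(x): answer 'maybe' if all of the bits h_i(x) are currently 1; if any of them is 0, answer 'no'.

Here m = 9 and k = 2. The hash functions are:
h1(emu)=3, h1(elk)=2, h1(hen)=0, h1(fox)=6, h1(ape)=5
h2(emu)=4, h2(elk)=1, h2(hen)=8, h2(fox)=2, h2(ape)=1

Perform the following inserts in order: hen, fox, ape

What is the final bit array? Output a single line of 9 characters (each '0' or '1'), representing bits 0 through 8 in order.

Start: bits=000000000
After insert 'hen': sets bits 0 8 -> bits=100000001
After insert 'fox': sets bits 2 6 -> bits=101000101
After insert 'ape': sets bits 1 5 -> bits=111001101

Answer: 111001101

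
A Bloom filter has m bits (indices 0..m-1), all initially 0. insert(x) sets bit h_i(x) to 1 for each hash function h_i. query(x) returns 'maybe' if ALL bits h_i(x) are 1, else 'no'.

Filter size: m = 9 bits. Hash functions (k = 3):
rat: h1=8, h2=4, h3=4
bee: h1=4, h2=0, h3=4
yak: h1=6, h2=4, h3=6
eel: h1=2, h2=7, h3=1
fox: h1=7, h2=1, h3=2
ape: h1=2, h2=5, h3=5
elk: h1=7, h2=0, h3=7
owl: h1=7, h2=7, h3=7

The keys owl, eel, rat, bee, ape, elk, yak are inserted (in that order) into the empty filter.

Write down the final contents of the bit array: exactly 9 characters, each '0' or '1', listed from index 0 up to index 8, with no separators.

Answer: 111011111

Derivation:
Start: bits=000000000
After insert 'owl': sets bits 7 -> bits=000000010
After insert 'eel': sets bits 1 2 7 -> bits=011000010
After insert 'rat': sets bits 4 8 -> bits=011010011
After insert 'bee': sets bits 0 4 -> bits=111010011
After insert 'ape': sets bits 2 5 -> bits=111011011
After insert 'elk': sets bits 0 7 -> bits=111011011
After insert 'yak': sets bits 4 6 -> bits=111011111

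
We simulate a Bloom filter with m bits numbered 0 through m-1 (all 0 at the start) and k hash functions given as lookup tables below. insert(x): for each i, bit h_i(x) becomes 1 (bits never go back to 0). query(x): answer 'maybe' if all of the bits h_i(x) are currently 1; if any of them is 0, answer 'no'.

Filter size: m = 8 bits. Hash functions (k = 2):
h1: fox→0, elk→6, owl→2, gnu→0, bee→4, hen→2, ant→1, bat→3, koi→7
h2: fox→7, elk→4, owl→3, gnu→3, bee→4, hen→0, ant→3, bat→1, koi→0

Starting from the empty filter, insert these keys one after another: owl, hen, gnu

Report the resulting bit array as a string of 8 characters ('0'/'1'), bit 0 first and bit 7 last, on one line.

Start: bits=00000000
After insert 'owl': sets bits 2 3 -> bits=00110000
After insert 'hen': sets bits 0 2 -> bits=10110000
After insert 'gnu': sets bits 0 3 -> bits=10110000

Answer: 10110000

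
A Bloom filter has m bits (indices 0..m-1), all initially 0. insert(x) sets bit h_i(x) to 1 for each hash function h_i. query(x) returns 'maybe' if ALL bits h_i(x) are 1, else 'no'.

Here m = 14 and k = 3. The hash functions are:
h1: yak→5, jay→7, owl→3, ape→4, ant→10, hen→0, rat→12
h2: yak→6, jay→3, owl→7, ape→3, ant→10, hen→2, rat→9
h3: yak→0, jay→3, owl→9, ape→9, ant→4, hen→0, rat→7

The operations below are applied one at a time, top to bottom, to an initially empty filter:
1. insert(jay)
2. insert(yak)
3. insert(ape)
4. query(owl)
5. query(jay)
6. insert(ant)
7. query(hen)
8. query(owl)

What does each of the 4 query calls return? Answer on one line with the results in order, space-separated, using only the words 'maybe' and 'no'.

Start: bits=00000000000000
Op 1: insert jay -> sets bits 3 7 -> bits=00010001000000
Op 2: insert yak -> sets bits 0 5 6 -> bits=10010111000000
Op 3: insert ape -> sets bits 3 4 9 -> bits=10011111010000
Op 4: query owl -> checks bit3=1, bit7=1, bit9=1 (all 1) -> maybe
Op 5: query jay -> checks bit3=1, bit7=1 (all 1) -> maybe
Op 6: insert ant -> sets bits 4 10 -> bits=10011111011000
Op 7: query hen -> checks bit0=1, bit2=0 (has a 0) -> no
Op 8: query owl -> checks bit3=1, bit7=1, bit9=1 (all 1) -> maybe
Query results in order: maybe maybe no maybe

Answer: maybe maybe no maybe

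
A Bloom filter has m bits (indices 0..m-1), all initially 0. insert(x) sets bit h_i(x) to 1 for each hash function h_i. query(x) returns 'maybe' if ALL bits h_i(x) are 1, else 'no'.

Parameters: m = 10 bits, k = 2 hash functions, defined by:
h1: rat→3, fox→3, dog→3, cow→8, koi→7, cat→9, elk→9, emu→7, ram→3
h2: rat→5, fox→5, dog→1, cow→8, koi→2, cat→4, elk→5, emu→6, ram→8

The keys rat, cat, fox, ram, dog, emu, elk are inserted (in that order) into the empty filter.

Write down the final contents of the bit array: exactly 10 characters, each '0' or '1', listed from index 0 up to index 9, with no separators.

Start: bits=0000000000
After insert 'rat': sets bits 3 5 -> bits=0001010000
After insert 'cat': sets bits 4 9 -> bits=0001110001
After insert 'fox': sets bits 3 5 -> bits=0001110001
After insert 'ram': sets bits 3 8 -> bits=0001110011
After insert 'dog': sets bits 1 3 -> bits=0101110011
After insert 'emu': sets bits 6 7 -> bits=0101111111
After insert 'elk': sets bits 5 9 -> bits=0101111111

Answer: 0101111111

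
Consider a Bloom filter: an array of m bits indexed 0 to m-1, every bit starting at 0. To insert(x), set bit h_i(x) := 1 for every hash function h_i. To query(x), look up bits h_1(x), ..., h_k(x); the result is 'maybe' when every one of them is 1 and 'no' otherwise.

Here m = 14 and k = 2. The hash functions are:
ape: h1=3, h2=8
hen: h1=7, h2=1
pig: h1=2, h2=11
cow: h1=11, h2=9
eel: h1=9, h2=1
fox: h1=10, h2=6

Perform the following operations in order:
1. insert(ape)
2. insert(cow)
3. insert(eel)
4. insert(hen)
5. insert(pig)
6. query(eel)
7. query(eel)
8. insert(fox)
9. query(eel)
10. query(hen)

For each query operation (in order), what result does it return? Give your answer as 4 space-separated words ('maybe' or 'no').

Start: bits=00000000000000
Op 1: insert ape -> sets bits 3 8 -> bits=00010000100000
Op 2: insert cow -> sets bits 9 11 -> bits=00010000110100
Op 3: insert eel -> sets bits 1 9 -> bits=01010000110100
Op 4: insert hen -> sets bits 1 7 -> bits=01010001110100
Op 5: insert pig -> sets bits 2 11 -> bits=01110001110100
Op 6: query eel -> checks bit1=1, bit9=1 (all 1) -> maybe
Op 7: query eel -> checks bit1=1, bit9=1 (all 1) -> maybe
Op 8: insert fox -> sets bits 6 10 -> bits=01110011111100
Op 9: query eel -> checks bit1=1, bit9=1 (all 1) -> maybe
Op 10: query hen -> checks bit1=1, bit7=1 (all 1) -> maybe
Query results in order: maybe maybe maybe maybe

Answer: maybe maybe maybe maybe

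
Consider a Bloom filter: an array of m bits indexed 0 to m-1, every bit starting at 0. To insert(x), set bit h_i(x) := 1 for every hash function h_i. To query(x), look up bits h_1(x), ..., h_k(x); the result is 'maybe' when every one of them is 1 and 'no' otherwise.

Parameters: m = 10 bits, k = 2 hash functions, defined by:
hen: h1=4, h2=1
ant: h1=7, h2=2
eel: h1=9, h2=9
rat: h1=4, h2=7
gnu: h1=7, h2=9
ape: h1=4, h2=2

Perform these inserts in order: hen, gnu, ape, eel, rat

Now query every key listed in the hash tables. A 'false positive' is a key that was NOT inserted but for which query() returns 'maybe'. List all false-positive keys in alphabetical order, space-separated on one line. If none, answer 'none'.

Answer: ant

Derivation:
Start: bits=0000000000
After insert 'hen': sets bits 1 4 -> bits=0100100000
After insert 'gnu': sets bits 7 9 -> bits=0100100101
After insert 'ape': sets bits 2 4 -> bits=0110100101
After insert 'eel': sets bits 9 -> bits=0110100101
After insert 'rat': sets bits 4 7 -> bits=0110100101
Not inserted: ant — query each against bits=0110100101:
query ant: checks bit2=1, bit7=1 (all 1) -> maybe => FALSE POSITIVE
False positives (alphabetical): ant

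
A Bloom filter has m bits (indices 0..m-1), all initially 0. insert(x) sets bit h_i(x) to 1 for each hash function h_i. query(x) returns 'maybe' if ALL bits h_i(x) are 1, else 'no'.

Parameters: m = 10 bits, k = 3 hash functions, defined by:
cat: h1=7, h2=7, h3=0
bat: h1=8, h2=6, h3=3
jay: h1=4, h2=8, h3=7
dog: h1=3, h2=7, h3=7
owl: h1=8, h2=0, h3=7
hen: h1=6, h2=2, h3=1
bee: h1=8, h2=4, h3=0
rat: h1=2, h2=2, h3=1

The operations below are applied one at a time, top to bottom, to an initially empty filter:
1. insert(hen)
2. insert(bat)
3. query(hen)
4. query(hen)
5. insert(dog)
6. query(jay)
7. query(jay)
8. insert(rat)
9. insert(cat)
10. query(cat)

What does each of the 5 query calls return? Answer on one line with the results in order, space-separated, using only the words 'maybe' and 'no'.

Answer: maybe maybe no no maybe

Derivation:
Start: bits=0000000000
Op 1: insert hen -> sets bits 1 2 6 -> bits=0110001000
Op 2: insert bat -> sets bits 3 6 8 -> bits=0111001010
Op 3: query hen -> checks bit1=1, bit2=1, bit6=1 (all 1) -> maybe
Op 4: query hen -> checks bit1=1, bit2=1, bit6=1 (all 1) -> maybe
Op 5: insert dog -> sets bits 3 7 -> bits=0111001110
Op 6: query jay -> checks bit4=0, bit7=1, bit8=1 (has a 0) -> no
Op 7: query jay -> checks bit4=0, bit7=1, bit8=1 (has a 0) -> no
Op 8: insert rat -> sets bits 1 2 -> bits=0111001110
Op 9: insert cat -> sets bits 0 7 -> bits=1111001110
Op 10: query cat -> checks bit0=1, bit7=1 (all 1) -> maybe
Query results in order: maybe maybe no no maybe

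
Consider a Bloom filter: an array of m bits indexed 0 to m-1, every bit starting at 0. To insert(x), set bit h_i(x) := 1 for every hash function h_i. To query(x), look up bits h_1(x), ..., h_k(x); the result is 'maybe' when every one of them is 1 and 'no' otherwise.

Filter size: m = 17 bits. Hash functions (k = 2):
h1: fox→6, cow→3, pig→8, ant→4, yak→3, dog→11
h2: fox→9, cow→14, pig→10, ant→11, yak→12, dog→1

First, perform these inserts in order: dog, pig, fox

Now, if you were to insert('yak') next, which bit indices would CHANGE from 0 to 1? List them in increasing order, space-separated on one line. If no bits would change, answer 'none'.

Start: bits=00000000000000000
After insert 'dog': sets bits 1 11 -> bits=01000000000100000
After insert 'pig': sets bits 8 10 -> bits=01000000101100000
After insert 'fox': sets bits 6 9 -> bits=01000010111100000
insert 'yak' would touch bits 3 12; currently bit3=0, bit12=0
Bits that are 0 among those (would change 0->1): 3 12

Answer: 3 12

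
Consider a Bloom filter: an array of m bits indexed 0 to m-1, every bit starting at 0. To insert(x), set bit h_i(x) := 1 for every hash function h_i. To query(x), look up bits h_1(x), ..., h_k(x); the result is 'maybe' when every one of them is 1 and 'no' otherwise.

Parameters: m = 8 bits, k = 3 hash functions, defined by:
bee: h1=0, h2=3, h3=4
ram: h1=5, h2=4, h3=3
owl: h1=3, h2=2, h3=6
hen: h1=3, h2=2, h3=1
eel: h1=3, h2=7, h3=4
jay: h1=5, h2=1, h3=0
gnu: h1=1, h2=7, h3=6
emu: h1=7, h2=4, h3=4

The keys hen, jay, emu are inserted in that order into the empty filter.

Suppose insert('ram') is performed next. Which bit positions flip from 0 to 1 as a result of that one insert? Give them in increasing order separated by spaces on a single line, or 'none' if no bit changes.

Answer: none

Derivation:
Start: bits=00000000
After insert 'hen': sets bits 1 2 3 -> bits=01110000
After insert 'jay': sets bits 0 1 5 -> bits=11110100
After insert 'emu': sets bits 4 7 -> bits=11111101
insert 'ram' would touch bits 3 4 5; currently bit3=1, bit4=1, bit5=1
Bits that are 0 among those (would change 0->1): none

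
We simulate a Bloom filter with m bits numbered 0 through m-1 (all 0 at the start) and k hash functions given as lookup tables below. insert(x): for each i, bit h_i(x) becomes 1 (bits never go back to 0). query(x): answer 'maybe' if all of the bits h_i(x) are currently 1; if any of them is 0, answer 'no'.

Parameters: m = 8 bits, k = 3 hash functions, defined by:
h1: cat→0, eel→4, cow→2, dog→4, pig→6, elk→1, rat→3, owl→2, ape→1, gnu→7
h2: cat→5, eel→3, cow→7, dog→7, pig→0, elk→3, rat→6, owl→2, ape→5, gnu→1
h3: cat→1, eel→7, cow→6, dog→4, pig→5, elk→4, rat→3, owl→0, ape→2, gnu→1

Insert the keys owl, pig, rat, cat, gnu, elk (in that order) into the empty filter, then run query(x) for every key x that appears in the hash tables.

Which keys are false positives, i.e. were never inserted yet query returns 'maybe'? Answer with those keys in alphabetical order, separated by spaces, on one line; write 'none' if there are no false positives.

Answer: ape cow dog eel

Derivation:
Start: bits=00000000
After insert 'owl': sets bits 0 2 -> bits=10100000
After insert 'pig': sets bits 0 5 6 -> bits=10100110
After insert 'rat': sets bits 3 6 -> bits=10110110
After insert 'cat': sets bits 0 1 5 -> bits=11110110
After insert 'gnu': sets bits 1 7 -> bits=11110111
After insert 'elk': sets bits 1 3 4 -> bits=11111111
Not inserted: ape cow dog eel — query each against bits=11111111:
query ape: checks bit1=1, bit2=1, bit5=1 (all 1) -> maybe => FALSE POSITIVE
query cow: checks bit2=1, bit6=1, bit7=1 (all 1) -> maybe => FALSE POSITIVE
query dog: checks bit4=1, bit7=1 (all 1) -> maybe => FALSE POSITIVE
query eel: checks bit3=1, bit4=1, bit7=1 (all 1) -> maybe => FALSE POSITIVE
False positives (alphabetical): ape cow dog eel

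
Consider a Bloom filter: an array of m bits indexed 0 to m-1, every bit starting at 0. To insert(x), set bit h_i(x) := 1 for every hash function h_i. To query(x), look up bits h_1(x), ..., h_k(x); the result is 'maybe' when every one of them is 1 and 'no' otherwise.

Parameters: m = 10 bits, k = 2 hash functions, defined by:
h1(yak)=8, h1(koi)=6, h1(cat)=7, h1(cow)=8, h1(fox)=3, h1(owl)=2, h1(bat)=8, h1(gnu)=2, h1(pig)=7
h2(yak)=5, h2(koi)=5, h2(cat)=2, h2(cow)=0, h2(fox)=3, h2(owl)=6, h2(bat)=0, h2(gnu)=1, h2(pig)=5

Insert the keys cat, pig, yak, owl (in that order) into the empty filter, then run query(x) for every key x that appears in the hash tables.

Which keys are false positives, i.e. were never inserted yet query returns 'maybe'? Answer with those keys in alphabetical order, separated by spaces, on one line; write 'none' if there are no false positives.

Start: bits=0000000000
After insert 'cat': sets bits 2 7 -> bits=0010000100
After insert 'pig': sets bits 5 7 -> bits=0010010100
After insert 'yak': sets bits 5 8 -> bits=0010010110
After insert 'owl': sets bits 2 6 -> bits=0010011110
Not inserted: bat cow fox gnu koi — query each against bits=0010011110:
query bat: checks bit0=0, bit8=1 (has a 0) -> no => not a false positive
query cow: checks bit0=0, bit8=1 (has a 0) -> no => not a false positive
query fox: checks bit3=0 (has a 0) -> no => not a false positive
query gnu: checks bit1=0, bit2=1 (has a 0) -> no => not a false positive
query koi: checks bit5=1, bit6=1 (all 1) -> maybe => FALSE POSITIVE
False positives (alphabetical): koi

Answer: koi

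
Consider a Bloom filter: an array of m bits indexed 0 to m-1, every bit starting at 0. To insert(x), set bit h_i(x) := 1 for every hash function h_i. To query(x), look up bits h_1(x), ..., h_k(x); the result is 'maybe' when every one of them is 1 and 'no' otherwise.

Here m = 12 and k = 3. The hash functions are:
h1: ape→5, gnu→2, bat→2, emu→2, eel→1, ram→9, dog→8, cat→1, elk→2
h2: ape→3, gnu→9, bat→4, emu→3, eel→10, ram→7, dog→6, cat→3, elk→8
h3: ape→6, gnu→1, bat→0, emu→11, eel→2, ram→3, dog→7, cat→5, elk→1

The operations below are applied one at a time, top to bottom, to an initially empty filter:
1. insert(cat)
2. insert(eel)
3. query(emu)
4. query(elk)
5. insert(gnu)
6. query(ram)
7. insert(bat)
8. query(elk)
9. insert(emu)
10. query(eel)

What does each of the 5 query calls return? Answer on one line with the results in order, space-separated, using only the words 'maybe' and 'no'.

Start: bits=000000000000
Op 1: insert cat -> sets bits 1 3 5 -> bits=010101000000
Op 2: insert eel -> sets bits 1 2 10 -> bits=011101000010
Op 3: query emu -> checks bit2=1, bit3=1, bit11=0 (has a 0) -> no
Op 4: query elk -> checks bit1=1, bit2=1, bit8=0 (has a 0) -> no
Op 5: insert gnu -> sets bits 1 2 9 -> bits=011101000110
Op 6: query ram -> checks bit3=1, bit7=0, bit9=1 (has a 0) -> no
Op 7: insert bat -> sets bits 0 2 4 -> bits=111111000110
Op 8: query elk -> checks bit1=1, bit2=1, bit8=0 (has a 0) -> no
Op 9: insert emu -> sets bits 2 3 11 -> bits=111111000111
Op 10: query eel -> checks bit1=1, bit2=1, bit10=1 (all 1) -> maybe
Query results in order: no no no no maybe

Answer: no no no no maybe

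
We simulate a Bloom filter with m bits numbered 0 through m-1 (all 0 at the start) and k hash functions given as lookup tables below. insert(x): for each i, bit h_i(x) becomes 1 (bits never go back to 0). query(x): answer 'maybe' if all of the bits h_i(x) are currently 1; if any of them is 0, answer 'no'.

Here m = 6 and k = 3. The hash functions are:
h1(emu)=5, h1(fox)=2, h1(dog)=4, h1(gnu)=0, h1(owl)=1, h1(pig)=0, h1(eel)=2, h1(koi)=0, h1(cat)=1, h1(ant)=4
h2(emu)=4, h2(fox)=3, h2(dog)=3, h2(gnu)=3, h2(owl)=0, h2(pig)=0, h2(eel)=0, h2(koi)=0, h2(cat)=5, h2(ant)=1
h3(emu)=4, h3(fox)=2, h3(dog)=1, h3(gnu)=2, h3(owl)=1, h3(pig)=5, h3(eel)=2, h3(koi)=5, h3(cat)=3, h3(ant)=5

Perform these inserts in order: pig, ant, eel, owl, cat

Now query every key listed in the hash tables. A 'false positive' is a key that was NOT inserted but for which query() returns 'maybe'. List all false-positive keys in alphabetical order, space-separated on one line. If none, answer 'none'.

Answer: dog emu fox gnu koi

Derivation:
Start: bits=000000
After insert 'pig': sets bits 0 5 -> bits=100001
After insert 'ant': sets bits 1 4 5 -> bits=110011
After insert 'eel': sets bits 0 2 -> bits=111011
After insert 'owl': sets bits 0 1 -> bits=111011
After insert 'cat': sets bits 1 3 5 -> bits=111111
Not inserted: dog emu fox gnu koi — query each against bits=111111:
query dog: checks bit1=1, bit3=1, bit4=1 (all 1) -> maybe => FALSE POSITIVE
query emu: checks bit4=1, bit5=1 (all 1) -> maybe => FALSE POSITIVE
query fox: checks bit2=1, bit3=1 (all 1) -> maybe => FALSE POSITIVE
query gnu: checks bit0=1, bit2=1, bit3=1 (all 1) -> maybe => FALSE POSITIVE
query koi: checks bit0=1, bit5=1 (all 1) -> maybe => FALSE POSITIVE
False positives (alphabetical): dog emu fox gnu koi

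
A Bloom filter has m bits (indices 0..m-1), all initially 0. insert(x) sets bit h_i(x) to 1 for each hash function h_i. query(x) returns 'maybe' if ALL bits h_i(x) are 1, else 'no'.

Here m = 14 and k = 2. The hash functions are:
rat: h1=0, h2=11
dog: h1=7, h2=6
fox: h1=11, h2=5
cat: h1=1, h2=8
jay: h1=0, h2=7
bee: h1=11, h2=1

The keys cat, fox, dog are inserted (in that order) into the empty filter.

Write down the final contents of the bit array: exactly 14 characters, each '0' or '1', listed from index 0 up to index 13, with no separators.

Start: bits=00000000000000
After insert 'cat': sets bits 1 8 -> bits=01000000100000
After insert 'fox': sets bits 5 11 -> bits=01000100100100
After insert 'dog': sets bits 6 7 -> bits=01000111100100

Answer: 01000111100100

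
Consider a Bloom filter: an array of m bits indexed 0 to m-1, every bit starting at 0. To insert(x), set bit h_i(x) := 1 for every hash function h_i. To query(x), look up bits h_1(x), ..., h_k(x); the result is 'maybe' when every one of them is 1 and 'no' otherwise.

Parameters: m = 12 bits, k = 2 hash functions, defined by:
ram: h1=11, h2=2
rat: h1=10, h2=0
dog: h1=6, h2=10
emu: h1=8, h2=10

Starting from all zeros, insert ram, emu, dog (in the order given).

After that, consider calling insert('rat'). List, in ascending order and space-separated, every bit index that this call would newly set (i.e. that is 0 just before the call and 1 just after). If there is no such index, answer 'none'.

Start: bits=000000000000
After insert 'ram': sets bits 2 11 -> bits=001000000001
After insert 'emu': sets bits 8 10 -> bits=001000001011
After insert 'dog': sets bits 6 10 -> bits=001000101011
insert 'rat' would touch bits 0 10; currently bit0=0, bit10=1
Bits that are 0 among those (would change 0->1): 0

Answer: 0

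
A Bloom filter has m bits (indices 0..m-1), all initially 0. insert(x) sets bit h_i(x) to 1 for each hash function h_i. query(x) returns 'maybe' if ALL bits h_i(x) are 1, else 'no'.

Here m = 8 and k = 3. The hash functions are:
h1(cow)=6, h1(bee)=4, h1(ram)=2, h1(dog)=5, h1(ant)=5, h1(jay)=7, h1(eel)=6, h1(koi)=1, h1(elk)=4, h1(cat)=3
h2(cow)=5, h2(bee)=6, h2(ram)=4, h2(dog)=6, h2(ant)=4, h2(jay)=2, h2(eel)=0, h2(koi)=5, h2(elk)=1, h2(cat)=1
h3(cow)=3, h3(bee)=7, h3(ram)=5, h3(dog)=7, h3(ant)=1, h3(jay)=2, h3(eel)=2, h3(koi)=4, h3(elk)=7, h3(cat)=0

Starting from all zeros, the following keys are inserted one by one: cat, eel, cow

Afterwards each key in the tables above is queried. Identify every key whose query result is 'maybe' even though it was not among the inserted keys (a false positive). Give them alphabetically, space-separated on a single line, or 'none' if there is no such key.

Answer: none

Derivation:
Start: bits=00000000
After insert 'cat': sets bits 0 1 3 -> bits=11010000
After insert 'eel': sets bits 0 2 6 -> bits=11110010
After insert 'cow': sets bits 3 5 6 -> bits=11110110
Not inserted: ant bee dog elk jay koi ram — query each against bits=11110110:
query ant: checks bit1=1, bit4=0, bit5=1 (has a 0) -> no => not a false positive
query bee: checks bit4=0, bit6=1, bit7=0 (has a 0) -> no => not a false positive
query dog: checks bit5=1, bit6=1, bit7=0 (has a 0) -> no => not a false positive
query elk: checks bit1=1, bit4=0, bit7=0 (has a 0) -> no => not a false positive
query jay: checks bit2=1, bit7=0 (has a 0) -> no => not a false positive
query koi: checks bit1=1, bit4=0, bit5=1 (has a 0) -> no => not a false positive
query ram: checks bit2=1, bit4=0, bit5=1 (has a 0) -> no => not a false positive
False positives (alphabetical): none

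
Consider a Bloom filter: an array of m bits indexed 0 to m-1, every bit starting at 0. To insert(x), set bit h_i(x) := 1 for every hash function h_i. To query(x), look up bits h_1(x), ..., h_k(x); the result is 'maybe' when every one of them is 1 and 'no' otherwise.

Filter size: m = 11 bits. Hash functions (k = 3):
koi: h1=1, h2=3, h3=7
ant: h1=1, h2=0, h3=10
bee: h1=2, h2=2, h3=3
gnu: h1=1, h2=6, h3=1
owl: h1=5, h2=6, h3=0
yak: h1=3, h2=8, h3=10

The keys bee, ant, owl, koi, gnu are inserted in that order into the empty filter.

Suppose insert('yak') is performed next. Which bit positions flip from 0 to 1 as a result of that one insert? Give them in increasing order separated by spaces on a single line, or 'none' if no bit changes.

Start: bits=00000000000
After insert 'bee': sets bits 2 3 -> bits=00110000000
After insert 'ant': sets bits 0 1 10 -> bits=11110000001
After insert 'owl': sets bits 0 5 6 -> bits=11110110001
After insert 'koi': sets bits 1 3 7 -> bits=11110111001
After insert 'gnu': sets bits 1 6 -> bits=11110111001
insert 'yak' would touch bits 3 8 10; currently bit3=1, bit8=0, bit10=1
Bits that are 0 among those (would change 0->1): 8

Answer: 8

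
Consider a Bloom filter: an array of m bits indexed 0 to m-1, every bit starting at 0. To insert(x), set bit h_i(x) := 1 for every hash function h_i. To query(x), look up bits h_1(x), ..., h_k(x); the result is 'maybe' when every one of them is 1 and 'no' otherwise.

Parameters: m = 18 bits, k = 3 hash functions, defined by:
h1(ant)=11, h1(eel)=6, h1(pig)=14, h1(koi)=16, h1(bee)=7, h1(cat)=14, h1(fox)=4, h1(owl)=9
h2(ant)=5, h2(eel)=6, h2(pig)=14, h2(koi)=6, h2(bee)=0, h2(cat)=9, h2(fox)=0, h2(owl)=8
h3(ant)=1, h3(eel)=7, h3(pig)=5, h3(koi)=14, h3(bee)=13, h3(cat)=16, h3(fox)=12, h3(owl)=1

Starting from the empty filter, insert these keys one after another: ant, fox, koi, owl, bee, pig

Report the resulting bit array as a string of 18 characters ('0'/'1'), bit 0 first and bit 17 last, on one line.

Answer: 110011111101111010

Derivation:
Start: bits=000000000000000000
After insert 'ant': sets bits 1 5 11 -> bits=010001000001000000
After insert 'fox': sets bits 0 4 12 -> bits=110011000001100000
After insert 'koi': sets bits 6 14 16 -> bits=110011100001101010
After insert 'owl': sets bits 1 8 9 -> bits=110011101101101010
After insert 'bee': sets bits 0 7 13 -> bits=110011111101111010
After insert 'pig': sets bits 5 14 -> bits=110011111101111010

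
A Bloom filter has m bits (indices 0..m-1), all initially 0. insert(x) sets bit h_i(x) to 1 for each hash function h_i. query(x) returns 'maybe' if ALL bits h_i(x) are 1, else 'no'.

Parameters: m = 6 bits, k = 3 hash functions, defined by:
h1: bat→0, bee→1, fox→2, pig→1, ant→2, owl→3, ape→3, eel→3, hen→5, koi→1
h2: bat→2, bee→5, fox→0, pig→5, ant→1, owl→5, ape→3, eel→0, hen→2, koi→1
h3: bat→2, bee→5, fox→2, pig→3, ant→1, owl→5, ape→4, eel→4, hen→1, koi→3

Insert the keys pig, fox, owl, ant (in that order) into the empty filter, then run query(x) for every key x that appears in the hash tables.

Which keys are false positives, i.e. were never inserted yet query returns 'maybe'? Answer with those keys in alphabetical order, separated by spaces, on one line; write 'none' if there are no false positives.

Answer: bat bee hen koi

Derivation:
Start: bits=000000
After insert 'pig': sets bits 1 3 5 -> bits=010101
After insert 'fox': sets bits 0 2 -> bits=111101
After insert 'owl': sets bits 3 5 -> bits=111101
After insert 'ant': sets bits 1 2 -> bits=111101
Not inserted: ape bat bee eel hen koi — query each against bits=111101:
query ape: checks bit3=1, bit4=0 (has a 0) -> no => not a false positive
query bat: checks bit0=1, bit2=1 (all 1) -> maybe => FALSE POSITIVE
query bee: checks bit1=1, bit5=1 (all 1) -> maybe => FALSE POSITIVE
query eel: checks bit0=1, bit3=1, bit4=0 (has a 0) -> no => not a false positive
query hen: checks bit1=1, bit2=1, bit5=1 (all 1) -> maybe => FALSE POSITIVE
query koi: checks bit1=1, bit3=1 (all 1) -> maybe => FALSE POSITIVE
False positives (alphabetical): bat bee hen koi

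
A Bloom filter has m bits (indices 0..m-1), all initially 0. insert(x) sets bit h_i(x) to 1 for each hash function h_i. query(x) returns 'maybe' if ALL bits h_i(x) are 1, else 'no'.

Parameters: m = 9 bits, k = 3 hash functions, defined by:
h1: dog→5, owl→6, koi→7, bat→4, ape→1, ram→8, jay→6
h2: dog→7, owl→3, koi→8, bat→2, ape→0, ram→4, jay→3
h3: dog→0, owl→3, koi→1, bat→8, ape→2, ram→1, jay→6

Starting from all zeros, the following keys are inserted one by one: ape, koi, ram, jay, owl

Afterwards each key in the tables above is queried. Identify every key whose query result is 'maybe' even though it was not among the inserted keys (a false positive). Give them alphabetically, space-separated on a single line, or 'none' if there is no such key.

Answer: bat

Derivation:
Start: bits=000000000
After insert 'ape': sets bits 0 1 2 -> bits=111000000
After insert 'koi': sets bits 1 7 8 -> bits=111000011
After insert 'ram': sets bits 1 4 8 -> bits=111010011
After insert 'jay': sets bits 3 6 -> bits=111110111
After insert 'owl': sets bits 3 6 -> bits=111110111
Not inserted: bat dog — query each against bits=111110111:
query bat: checks bit2=1, bit4=1, bit8=1 (all 1) -> maybe => FALSE POSITIVE
query dog: checks bit0=1, bit5=0, bit7=1 (has a 0) -> no => not a false positive
False positives (alphabetical): bat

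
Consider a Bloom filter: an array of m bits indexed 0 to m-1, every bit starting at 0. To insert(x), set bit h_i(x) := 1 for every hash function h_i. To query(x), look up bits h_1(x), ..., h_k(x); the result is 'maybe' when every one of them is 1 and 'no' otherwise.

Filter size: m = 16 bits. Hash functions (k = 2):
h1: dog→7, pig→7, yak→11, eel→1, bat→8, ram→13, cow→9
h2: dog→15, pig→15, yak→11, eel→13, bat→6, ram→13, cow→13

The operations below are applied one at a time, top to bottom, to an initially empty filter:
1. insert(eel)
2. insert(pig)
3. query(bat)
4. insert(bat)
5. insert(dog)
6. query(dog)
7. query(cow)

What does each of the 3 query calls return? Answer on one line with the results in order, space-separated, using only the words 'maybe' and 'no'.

Start: bits=0000000000000000
Op 1: insert eel -> sets bits 1 13 -> bits=0100000000000100
Op 2: insert pig -> sets bits 7 15 -> bits=0100000100000101
Op 3: query bat -> checks bit6=0, bit8=0 (has a 0) -> no
Op 4: insert bat -> sets bits 6 8 -> bits=0100001110000101
Op 5: insert dog -> sets bits 7 15 -> bits=0100001110000101
Op 6: query dog -> checks bit7=1, bit15=1 (all 1) -> maybe
Op 7: query cow -> checks bit9=0, bit13=1 (has a 0) -> no
Query results in order: no maybe no

Answer: no maybe no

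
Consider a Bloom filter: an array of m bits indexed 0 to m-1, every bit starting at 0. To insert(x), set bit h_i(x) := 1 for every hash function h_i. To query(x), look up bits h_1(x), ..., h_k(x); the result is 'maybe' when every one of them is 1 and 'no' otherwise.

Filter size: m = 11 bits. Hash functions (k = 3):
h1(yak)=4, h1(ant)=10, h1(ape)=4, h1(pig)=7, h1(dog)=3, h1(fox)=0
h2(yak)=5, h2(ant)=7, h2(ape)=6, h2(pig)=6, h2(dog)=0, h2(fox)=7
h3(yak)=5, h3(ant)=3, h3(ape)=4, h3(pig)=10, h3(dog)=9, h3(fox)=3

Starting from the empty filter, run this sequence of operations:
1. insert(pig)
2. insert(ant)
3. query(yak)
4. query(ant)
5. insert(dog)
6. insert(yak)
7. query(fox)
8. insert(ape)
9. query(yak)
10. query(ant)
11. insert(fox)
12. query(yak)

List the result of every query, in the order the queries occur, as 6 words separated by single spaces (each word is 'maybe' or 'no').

Answer: no maybe maybe maybe maybe maybe

Derivation:
Start: bits=00000000000
Op 1: insert pig -> sets bits 6 7 10 -> bits=00000011001
Op 2: insert ant -> sets bits 3 7 10 -> bits=00010011001
Op 3: query yak -> checks bit4=0, bit5=0 (has a 0) -> no
Op 4: query ant -> checks bit3=1, bit7=1, bit10=1 (all 1) -> maybe
Op 5: insert dog -> sets bits 0 3 9 -> bits=10010011011
Op 6: insert yak -> sets bits 4 5 -> bits=10011111011
Op 7: query fox -> checks bit0=1, bit3=1, bit7=1 (all 1) -> maybe
Op 8: insert ape -> sets bits 4 6 -> bits=10011111011
Op 9: query yak -> checks bit4=1, bit5=1 (all 1) -> maybe
Op 10: query ant -> checks bit3=1, bit7=1, bit10=1 (all 1) -> maybe
Op 11: insert fox -> sets bits 0 3 7 -> bits=10011111011
Op 12: query yak -> checks bit4=1, bit5=1 (all 1) -> maybe
Query results in order: no maybe maybe maybe maybe maybe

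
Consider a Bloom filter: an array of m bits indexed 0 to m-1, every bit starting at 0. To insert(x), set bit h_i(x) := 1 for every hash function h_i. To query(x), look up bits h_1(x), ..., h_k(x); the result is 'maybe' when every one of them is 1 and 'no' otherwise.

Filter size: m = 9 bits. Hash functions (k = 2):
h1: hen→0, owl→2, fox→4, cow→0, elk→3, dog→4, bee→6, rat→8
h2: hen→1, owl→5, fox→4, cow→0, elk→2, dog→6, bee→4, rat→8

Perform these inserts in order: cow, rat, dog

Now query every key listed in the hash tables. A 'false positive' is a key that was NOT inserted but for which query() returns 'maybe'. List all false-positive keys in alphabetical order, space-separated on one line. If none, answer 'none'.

Start: bits=000000000
After insert 'cow': sets bits 0 -> bits=100000000
After insert 'rat': sets bits 8 -> bits=100000001
After insert 'dog': sets bits 4 6 -> bits=100010101
Not inserted: bee elk fox hen owl — query each against bits=100010101:
query bee: checks bit4=1, bit6=1 (all 1) -> maybe => FALSE POSITIVE
query elk: checks bit2=0, bit3=0 (has a 0) -> no => not a false positive
query fox: checks bit4=1 (all 1) -> maybe => FALSE POSITIVE
query hen: checks bit0=1, bit1=0 (has a 0) -> no => not a false positive
query owl: checks bit2=0, bit5=0 (has a 0) -> no => not a false positive
False positives (alphabetical): bee fox

Answer: bee fox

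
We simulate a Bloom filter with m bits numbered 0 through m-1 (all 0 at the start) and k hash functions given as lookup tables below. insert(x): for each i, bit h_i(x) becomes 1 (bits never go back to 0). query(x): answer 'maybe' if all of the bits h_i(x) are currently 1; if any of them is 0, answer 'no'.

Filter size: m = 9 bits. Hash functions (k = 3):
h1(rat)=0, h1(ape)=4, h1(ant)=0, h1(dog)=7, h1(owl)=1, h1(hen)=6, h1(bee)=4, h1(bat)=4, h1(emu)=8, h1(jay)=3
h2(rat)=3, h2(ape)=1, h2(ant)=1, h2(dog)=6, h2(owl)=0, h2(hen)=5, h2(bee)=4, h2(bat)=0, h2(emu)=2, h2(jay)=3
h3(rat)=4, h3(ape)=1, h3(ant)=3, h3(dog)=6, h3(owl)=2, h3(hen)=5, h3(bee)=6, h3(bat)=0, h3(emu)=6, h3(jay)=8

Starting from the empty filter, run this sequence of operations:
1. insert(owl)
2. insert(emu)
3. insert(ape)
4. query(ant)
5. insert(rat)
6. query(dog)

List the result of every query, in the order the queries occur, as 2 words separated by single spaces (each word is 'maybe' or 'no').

Start: bits=000000000
Op 1: insert owl -> sets bits 0 1 2 -> bits=111000000
Op 2: insert emu -> sets bits 2 6 8 -> bits=111000101
Op 3: insert ape -> sets bits 1 4 -> bits=111010101
Op 4: query ant -> checks bit0=1, bit1=1, bit3=0 (has a 0) -> no
Op 5: insert rat -> sets bits 0 3 4 -> bits=111110101
Op 6: query dog -> checks bit6=1, bit7=0 (has a 0) -> no
Query results in order: no no

Answer: no no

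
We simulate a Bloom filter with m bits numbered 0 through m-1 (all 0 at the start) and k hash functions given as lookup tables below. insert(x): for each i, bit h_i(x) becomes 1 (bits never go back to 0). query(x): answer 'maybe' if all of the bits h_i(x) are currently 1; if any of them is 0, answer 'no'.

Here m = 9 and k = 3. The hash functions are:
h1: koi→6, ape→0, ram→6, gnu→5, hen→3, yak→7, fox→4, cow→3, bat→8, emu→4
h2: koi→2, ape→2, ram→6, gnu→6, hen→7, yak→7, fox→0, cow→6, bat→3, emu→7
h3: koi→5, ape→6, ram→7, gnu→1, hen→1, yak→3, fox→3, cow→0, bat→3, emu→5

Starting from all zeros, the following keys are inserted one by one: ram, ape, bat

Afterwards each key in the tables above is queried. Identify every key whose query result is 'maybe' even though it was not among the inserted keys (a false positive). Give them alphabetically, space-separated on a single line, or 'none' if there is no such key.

Start: bits=000000000
After insert 'ram': sets bits 6 7 -> bits=000000110
After insert 'ape': sets bits 0 2 6 -> bits=101000110
After insert 'bat': sets bits 3 8 -> bits=101100111
Not inserted: cow emu fox gnu hen koi yak — query each against bits=101100111:
query cow: checks bit0=1, bit3=1, bit6=1 (all 1) -> maybe => FALSE POSITIVE
query emu: checks bit4=0, bit5=0, bit7=1 (has a 0) -> no => not a false positive
query fox: checks bit0=1, bit3=1, bit4=0 (has a 0) -> no => not a false positive
query gnu: checks bit1=0, bit5=0, bit6=1 (has a 0) -> no => not a false positive
query hen: checks bit1=0, bit3=1, bit7=1 (has a 0) -> no => not a false positive
query koi: checks bit2=1, bit5=0, bit6=1 (has a 0) -> no => not a false positive
query yak: checks bit3=1, bit7=1 (all 1) -> maybe => FALSE POSITIVE
False positives (alphabetical): cow yak

Answer: cow yak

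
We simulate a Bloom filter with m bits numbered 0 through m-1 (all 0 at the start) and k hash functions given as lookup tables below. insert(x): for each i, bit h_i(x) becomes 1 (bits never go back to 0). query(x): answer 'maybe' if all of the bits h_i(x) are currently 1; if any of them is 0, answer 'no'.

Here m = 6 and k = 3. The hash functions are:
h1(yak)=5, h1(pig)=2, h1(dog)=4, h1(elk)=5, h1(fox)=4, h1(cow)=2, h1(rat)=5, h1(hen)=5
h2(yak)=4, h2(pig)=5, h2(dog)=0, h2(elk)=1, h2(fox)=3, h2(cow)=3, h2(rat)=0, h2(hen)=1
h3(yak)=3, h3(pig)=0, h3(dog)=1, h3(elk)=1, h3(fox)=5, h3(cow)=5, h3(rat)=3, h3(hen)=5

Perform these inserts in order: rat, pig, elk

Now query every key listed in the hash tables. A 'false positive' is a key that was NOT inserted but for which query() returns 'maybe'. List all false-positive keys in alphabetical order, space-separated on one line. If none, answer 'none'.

Start: bits=000000
After insert 'rat': sets bits 0 3 5 -> bits=100101
After insert 'pig': sets bits 0 2 5 -> bits=101101
After insert 'elk': sets bits 1 5 -> bits=111101
Not inserted: cow dog fox hen yak — query each against bits=111101:
query cow: checks bit2=1, bit3=1, bit5=1 (all 1) -> maybe => FALSE POSITIVE
query dog: checks bit0=1, bit1=1, bit4=0 (has a 0) -> no => not a false positive
query fox: checks bit3=1, bit4=0, bit5=1 (has a 0) -> no => not a false positive
query hen: checks bit1=1, bit5=1 (all 1) -> maybe => FALSE POSITIVE
query yak: checks bit3=1, bit4=0, bit5=1 (has a 0) -> no => not a false positive
False positives (alphabetical): cow hen

Answer: cow hen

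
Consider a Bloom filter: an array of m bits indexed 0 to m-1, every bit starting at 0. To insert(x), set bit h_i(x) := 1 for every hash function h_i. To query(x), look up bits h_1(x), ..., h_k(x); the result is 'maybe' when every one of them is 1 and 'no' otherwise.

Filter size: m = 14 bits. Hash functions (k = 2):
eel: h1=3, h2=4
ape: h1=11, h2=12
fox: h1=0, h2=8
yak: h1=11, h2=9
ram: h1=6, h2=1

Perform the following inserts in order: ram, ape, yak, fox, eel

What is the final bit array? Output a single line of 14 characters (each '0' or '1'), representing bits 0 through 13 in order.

Answer: 11011010110110

Derivation:
Start: bits=00000000000000
After insert 'ram': sets bits 1 6 -> bits=01000010000000
After insert 'ape': sets bits 11 12 -> bits=01000010000110
After insert 'yak': sets bits 9 11 -> bits=01000010010110
After insert 'fox': sets bits 0 8 -> bits=11000010110110
After insert 'eel': sets bits 3 4 -> bits=11011010110110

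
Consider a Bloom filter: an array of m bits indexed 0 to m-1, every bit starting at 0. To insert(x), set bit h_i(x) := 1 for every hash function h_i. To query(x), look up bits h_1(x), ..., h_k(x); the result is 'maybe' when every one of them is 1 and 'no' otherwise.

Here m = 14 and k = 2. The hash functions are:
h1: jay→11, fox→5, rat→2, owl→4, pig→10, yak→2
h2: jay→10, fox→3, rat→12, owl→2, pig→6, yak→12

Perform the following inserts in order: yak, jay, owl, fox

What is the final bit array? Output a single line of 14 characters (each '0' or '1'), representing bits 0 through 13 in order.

Start: bits=00000000000000
After insert 'yak': sets bits 2 12 -> bits=00100000000010
After insert 'jay': sets bits 10 11 -> bits=00100000001110
After insert 'owl': sets bits 2 4 -> bits=00101000001110
After insert 'fox': sets bits 3 5 -> bits=00111100001110

Answer: 00111100001110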